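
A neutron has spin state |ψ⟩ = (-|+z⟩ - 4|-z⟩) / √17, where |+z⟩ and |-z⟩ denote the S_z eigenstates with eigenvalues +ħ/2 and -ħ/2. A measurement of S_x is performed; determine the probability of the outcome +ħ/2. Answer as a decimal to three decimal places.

|+x⟩ = (|+z⟩ + |-z⟩)/√2, so ⟨+x|ψ⟩ = (-5) / (√2·√17).
P = |-5|² / 34 = 25/34.

0.735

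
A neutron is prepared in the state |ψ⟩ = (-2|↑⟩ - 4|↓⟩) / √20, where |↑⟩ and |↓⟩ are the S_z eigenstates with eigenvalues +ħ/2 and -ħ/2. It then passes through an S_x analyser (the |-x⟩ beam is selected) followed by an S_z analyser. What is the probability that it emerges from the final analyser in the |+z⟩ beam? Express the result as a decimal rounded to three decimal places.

First analyser (S_x): P(|-x⟩) = |⟨-x|ψ⟩|² = 4/40.
After stage 1 the state is |-x⟩; P(|+z⟩) = |⟨+z|-x⟩|² = 1/2.
Joint probability = 4/40 × 1/2 = 0.050.

0.050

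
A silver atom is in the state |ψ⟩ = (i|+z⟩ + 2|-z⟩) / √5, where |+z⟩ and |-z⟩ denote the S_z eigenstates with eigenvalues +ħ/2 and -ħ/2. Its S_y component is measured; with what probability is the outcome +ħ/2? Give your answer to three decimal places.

0.100

|+y⟩ = (|+z⟩ + i|-z⟩)/√2, so ⟨+y|ψ⟩ = (-i) / (√2·√5).
P = |-i|² / 10 = 1/10.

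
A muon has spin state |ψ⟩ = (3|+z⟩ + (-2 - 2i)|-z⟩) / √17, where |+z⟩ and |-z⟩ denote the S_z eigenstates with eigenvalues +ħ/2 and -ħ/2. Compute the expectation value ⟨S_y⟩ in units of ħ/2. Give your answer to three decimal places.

⟨σ_y⟩ = 2 Im(a* b)/(|a|²+|b|²) with a = 3, b = (-2 - 2i).
a* b = (-6 - 6i), so ⟨σ_y⟩ = -12/17.
⟨S_y⟩ = (ħ/2)·⟨σ_y⟩.

-0.706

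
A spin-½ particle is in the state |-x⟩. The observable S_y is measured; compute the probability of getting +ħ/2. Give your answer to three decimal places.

In the S_z basis, |-x⟩ = (|↑⟩ - |↓⟩)/√2 and |+y⟩ = (|↑⟩ + i|↓⟩)/√2.
|⟨+y|-x⟩|² = 1/2.

0.500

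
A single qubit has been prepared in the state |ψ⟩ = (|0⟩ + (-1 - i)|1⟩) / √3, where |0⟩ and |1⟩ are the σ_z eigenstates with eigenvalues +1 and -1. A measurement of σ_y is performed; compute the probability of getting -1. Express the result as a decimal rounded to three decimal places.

0.833

|-y⟩ = (|0⟩ - i|1⟩)/√2, so ⟨-y|ψ⟩ = (2 - i) / (√2·√3).
P = |2 - i|² / 6 = 5/6.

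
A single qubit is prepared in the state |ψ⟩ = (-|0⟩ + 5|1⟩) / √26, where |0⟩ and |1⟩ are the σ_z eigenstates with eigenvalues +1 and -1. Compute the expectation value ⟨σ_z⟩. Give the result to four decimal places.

⟨σ_z⟩ = |a|² - |b|² divided by |a|²+|b|², with a, b the |0⟩, |1⟩ amplitudes.
= (1 - 25)/26 = -24/26.

-0.9231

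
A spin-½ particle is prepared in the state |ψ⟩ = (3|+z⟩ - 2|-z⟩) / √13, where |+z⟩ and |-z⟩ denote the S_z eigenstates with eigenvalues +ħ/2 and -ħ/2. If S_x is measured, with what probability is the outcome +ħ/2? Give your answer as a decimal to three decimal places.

|+x⟩ = (|+z⟩ + |-z⟩)/√2, so ⟨+x|ψ⟩ = (1) / (√2·√13).
P = |1|² / 26 = 1/26.

0.038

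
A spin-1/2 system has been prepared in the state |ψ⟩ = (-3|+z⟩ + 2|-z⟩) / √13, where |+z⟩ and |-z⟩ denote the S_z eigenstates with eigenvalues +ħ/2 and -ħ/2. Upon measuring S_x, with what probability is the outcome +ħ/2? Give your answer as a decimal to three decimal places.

0.038

|+x⟩ = (|+z⟩ + |-z⟩)/√2, so ⟨+x|ψ⟩ = (-1) / (√2·√13).
P = |-1|² / 26 = 1/26.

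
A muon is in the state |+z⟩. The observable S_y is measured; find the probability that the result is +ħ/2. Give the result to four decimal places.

0.5000

In the S_z basis, |+z⟩ = |+z⟩ and |+y⟩ = (|+z⟩ + i|-z⟩)/√2.
|⟨+y|+z⟩|² = 1/2.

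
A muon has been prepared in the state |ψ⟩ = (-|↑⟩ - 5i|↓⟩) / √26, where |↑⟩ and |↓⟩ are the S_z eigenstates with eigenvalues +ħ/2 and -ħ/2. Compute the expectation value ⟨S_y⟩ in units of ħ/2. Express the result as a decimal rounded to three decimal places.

⟨σ_y⟩ = 2 Im(a* b)/(|a|²+|b|²) with a = -1, b = -5i.
a* b = 5i, so ⟨σ_y⟩ = 10/26.
⟨S_y⟩ = (ħ/2)·⟨σ_y⟩.

0.385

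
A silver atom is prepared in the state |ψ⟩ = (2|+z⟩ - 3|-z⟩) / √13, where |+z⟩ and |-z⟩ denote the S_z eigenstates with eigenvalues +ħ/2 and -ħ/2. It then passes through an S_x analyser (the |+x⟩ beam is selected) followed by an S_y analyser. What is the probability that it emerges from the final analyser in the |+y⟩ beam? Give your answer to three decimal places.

First analyser (S_x): P(|+x⟩) = |⟨+x|ψ⟩|² = 1/26.
After stage 1 the state is |+x⟩; P(|+y⟩) = |⟨+y|+x⟩|² = 1/2.
Joint probability = 1/26 × 1/2 = 0.019.

0.019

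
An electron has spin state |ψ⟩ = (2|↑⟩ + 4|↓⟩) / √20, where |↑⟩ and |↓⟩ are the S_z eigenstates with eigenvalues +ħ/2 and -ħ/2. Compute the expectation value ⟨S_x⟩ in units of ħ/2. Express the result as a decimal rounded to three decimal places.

⟨σ_x⟩ = 2 Re(a* b)/(|a|²+|b|²) with a = 2, b = 4.
a* b = 8, so ⟨σ_x⟩ = 16/20.
⟨S_x⟩ = (ħ/2)·⟨σ_x⟩.

0.800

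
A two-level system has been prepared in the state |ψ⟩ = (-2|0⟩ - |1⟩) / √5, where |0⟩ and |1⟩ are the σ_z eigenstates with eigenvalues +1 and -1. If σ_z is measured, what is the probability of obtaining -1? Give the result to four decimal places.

The -1 outcome corresponds to |1⟩. Its amplitude in |ψ⟩ is -1/√5.
P = |-1|² / 5 = 1/5.

0.2000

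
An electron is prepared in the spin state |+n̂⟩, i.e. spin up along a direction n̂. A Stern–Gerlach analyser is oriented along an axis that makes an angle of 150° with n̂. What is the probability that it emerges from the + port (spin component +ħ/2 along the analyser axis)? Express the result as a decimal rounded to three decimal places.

0.067

For spin-½, the probability of finding spin-up along an axis at angle θ to the initial spin direction is cos²(θ/2); spin-down is sin²(θ/2).
θ = 150°, so P = cos²(75°) ≈ 0.067.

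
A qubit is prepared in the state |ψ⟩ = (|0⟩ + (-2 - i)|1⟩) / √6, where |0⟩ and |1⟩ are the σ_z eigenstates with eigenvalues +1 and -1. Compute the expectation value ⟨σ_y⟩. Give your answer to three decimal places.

-0.333

⟨σ_y⟩ = 2 Im(a* b)/(|a|²+|b|²) with a = 1, b = (-2 - i).
a* b = (-2 - i), so ⟨σ_y⟩ = -2/6.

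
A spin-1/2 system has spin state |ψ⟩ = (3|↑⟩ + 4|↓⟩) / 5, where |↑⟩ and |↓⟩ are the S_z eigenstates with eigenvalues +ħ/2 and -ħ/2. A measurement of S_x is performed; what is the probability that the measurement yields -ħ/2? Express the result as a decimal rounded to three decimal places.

|-x⟩ = (|↑⟩ - |↓⟩)/√2, so ⟨-x|ψ⟩ = (-1) / (√2·5).
P = |-1|² / 50 = 1/50.

0.020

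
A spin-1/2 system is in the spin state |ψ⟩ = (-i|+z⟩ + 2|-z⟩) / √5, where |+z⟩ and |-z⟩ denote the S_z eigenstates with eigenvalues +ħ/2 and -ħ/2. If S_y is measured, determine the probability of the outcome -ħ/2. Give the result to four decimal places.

0.1000

|-y⟩ = (|+z⟩ - i|-z⟩)/√2, so ⟨-y|ψ⟩ = (i) / (√2·√5).
P = |i|² / 10 = 1/10.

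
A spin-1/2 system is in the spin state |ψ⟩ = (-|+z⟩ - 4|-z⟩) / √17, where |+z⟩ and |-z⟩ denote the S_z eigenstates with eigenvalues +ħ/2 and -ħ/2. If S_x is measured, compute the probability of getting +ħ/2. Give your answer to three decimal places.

0.735

|+x⟩ = (|+z⟩ + |-z⟩)/√2, so ⟨+x|ψ⟩ = (-5) / (√2·√17).
P = |-5|² / 34 = 25/34.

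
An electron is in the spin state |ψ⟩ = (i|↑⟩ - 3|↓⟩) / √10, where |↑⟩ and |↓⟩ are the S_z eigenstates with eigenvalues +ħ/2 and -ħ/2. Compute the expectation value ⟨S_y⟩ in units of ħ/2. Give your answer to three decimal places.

0.600

⟨σ_y⟩ = 2 Im(a* b)/(|a|²+|b|²) with a = i, b = -3.
a* b = 3i, so ⟨σ_y⟩ = 6/10.
⟨S_y⟩ = (ħ/2)·⟨σ_y⟩.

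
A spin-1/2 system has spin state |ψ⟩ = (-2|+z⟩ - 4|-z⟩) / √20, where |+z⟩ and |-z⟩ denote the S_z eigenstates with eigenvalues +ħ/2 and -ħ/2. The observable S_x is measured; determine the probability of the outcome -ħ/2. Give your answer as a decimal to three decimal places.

0.100

|-x⟩ = (|+z⟩ - |-z⟩)/√2, so ⟨-x|ψ⟩ = (2) / (√2·√20).
P = |2|² / 40 = 4/40.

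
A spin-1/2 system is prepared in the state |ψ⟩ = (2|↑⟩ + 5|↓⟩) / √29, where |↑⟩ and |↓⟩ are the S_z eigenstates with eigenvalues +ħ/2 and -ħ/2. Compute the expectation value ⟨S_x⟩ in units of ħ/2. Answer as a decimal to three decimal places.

⟨σ_x⟩ = 2 Re(a* b)/(|a|²+|b|²) with a = 2, b = 5.
a* b = 10, so ⟨σ_x⟩ = 20/29.
⟨S_x⟩ = (ħ/2)·⟨σ_x⟩.

0.690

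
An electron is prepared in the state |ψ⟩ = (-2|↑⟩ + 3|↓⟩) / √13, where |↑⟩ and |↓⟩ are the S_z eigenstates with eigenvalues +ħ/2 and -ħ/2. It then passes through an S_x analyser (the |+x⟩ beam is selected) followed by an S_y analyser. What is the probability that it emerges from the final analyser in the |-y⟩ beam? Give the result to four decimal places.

0.0192

First analyser (S_x): P(|+x⟩) = |⟨+x|ψ⟩|² = 1/26.
After stage 1 the state is |+x⟩; P(|-y⟩) = |⟨-y|+x⟩|² = 1/2.
Joint probability = 1/26 × 1/2 = 0.0192.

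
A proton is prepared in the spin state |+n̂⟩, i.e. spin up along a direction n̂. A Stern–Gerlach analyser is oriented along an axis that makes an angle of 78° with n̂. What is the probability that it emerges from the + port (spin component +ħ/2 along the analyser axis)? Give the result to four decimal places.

For spin-½, the probability of finding spin-up along an axis at angle θ to the initial spin direction is cos²(θ/2); spin-down is sin²(θ/2).
θ = 78°, so P = cos²(39°) ≈ 0.6040.

0.6040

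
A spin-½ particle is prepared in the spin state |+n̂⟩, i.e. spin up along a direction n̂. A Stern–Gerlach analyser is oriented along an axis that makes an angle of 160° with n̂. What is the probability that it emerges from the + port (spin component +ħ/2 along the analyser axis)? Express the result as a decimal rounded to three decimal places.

0.030

For spin-½, the probability of finding spin-up along an axis at angle θ to the initial spin direction is cos²(θ/2); spin-down is sin²(θ/2).
θ = 160°, so P = cos²(80°) ≈ 0.030.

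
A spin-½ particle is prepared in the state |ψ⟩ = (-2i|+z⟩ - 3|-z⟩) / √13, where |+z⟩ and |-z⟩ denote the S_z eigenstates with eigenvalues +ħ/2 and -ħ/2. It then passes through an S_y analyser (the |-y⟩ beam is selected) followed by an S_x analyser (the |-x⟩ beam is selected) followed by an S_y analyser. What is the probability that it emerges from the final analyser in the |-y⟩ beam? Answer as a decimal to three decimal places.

0.240

First analyser (S_y): P(|-y⟩) = |⟨-y|ψ⟩|² = 25/26.
After stage 1 the state is |-y⟩; P(|-x⟩) = |⟨-x|-y⟩|² = 1/2.
After stage 2 the state is |-x⟩; P(|-y⟩) = |⟨-y|-x⟩|² = 1/2.
Joint probability = 25/26 × 1/2 × 1/2 = 0.240.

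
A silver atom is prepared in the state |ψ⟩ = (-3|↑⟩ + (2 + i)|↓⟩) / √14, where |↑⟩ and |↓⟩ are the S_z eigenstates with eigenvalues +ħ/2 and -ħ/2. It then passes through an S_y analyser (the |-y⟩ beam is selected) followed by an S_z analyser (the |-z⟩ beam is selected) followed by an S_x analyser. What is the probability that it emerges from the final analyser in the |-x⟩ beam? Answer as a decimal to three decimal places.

First analyser (S_y): P(|-y⟩) = |⟨-y|ψ⟩|² = 20/28.
After stage 1 the state is |-y⟩; P(|-z⟩) = |⟨-z|-y⟩|² = 1/2.
After stage 2 the state is |-z⟩; P(|-x⟩) = |⟨-x|-z⟩|² = 1/2.
Joint probability = 20/28 × 1/2 × 1/2 = 0.179.

0.179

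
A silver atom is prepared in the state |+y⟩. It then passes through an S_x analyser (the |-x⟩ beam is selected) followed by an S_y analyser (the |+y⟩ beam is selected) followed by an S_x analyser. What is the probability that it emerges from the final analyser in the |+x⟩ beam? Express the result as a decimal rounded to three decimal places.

0.125

First analyser (S_x): from |+y⟩, P(|-x⟩) = 1/2.
After stage 1 the state is |-x⟩; P(|+y⟩) = |⟨+y|-x⟩|² = 1/2.
After stage 2 the state is |+y⟩; P(|+x⟩) = |⟨+x|+y⟩|² = 1/2.
Joint probability = 1/2 × 1/2 × 1/2 = 0.125.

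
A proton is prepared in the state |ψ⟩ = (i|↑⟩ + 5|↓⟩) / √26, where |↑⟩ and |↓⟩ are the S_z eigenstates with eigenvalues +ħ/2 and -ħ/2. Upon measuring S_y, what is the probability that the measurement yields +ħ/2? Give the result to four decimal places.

0.3077

|+y⟩ = (|↑⟩ + i|↓⟩)/√2, so ⟨+y|ψ⟩ = (-4i) / (√2·√26).
P = |-4i|² / 52 = 16/52.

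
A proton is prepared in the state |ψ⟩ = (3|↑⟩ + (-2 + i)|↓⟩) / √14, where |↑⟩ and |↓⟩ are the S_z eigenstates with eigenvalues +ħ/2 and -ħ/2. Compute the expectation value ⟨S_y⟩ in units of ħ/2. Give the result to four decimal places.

0.4286

⟨σ_y⟩ = 2 Im(a* b)/(|a|²+|b|²) with a = 3, b = (-2 + i).
a* b = (-6 + 3i), so ⟨σ_y⟩ = 6/14.
⟨S_y⟩ = (ħ/2)·⟨σ_y⟩.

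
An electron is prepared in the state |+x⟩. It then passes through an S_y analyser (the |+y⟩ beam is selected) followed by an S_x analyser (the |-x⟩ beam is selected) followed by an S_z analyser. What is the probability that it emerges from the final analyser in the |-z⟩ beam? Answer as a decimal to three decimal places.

First analyser (S_y): from |+x⟩, P(|+y⟩) = 1/2.
After stage 1 the state is |+y⟩; P(|-x⟩) = |⟨-x|+y⟩|² = 1/2.
After stage 2 the state is |-x⟩; P(|-z⟩) = |⟨-z|-x⟩|² = 1/2.
Joint probability = 1/2 × 1/2 × 1/2 = 0.125.

0.125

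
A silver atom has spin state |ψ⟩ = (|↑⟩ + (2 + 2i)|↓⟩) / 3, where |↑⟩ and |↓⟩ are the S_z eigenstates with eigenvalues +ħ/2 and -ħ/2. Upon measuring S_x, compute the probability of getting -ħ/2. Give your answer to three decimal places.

|-x⟩ = (|↑⟩ - |↓⟩)/√2, so ⟨-x|ψ⟩ = (-1 - 2i) / (√2·3).
P = |-1 - 2i|² / 18 = 5/18.

0.278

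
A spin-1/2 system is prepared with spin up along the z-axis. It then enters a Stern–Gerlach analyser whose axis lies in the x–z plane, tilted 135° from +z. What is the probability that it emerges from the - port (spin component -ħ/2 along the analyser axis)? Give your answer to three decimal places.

For spin-½, the probability of finding spin-up along an axis at angle θ to the initial spin direction is cos²(θ/2); spin-down is sin²(θ/2).
θ = 135°, so P = sin²(67.5°) ≈ 0.854.

0.854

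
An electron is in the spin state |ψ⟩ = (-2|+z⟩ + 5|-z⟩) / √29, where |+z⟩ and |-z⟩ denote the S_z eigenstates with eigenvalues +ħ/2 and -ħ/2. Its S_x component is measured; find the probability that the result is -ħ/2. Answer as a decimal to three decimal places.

|-x⟩ = (|+z⟩ - |-z⟩)/√2, so ⟨-x|ψ⟩ = (-7) / (√2·√29).
P = |-7|² / 58 = 49/58.

0.845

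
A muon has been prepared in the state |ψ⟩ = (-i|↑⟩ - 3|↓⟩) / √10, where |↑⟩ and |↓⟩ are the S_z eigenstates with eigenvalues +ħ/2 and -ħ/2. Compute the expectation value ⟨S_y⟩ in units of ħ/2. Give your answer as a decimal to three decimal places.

-0.600

⟨σ_y⟩ = 2 Im(a* b)/(|a|²+|b|²) with a = -i, b = -3.
a* b = -3i, so ⟨σ_y⟩ = -6/10.
⟨S_y⟩ = (ħ/2)·⟨σ_y⟩.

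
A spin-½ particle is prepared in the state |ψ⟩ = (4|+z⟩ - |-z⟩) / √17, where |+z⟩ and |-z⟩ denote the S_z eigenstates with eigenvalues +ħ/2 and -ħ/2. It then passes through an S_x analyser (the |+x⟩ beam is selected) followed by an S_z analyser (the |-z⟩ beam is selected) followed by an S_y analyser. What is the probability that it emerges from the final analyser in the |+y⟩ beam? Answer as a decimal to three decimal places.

First analyser (S_x): P(|+x⟩) = |⟨+x|ψ⟩|² = 9/34.
After stage 1 the state is |+x⟩; P(|-z⟩) = |⟨-z|+x⟩|² = 1/2.
After stage 2 the state is |-z⟩; P(|+y⟩) = |⟨+y|-z⟩|² = 1/2.
Joint probability = 9/34 × 1/2 × 1/2 = 0.066.

0.066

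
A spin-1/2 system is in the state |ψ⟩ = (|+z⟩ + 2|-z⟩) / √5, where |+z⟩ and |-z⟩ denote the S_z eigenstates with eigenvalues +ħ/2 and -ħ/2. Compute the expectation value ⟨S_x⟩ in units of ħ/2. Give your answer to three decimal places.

0.800

⟨σ_x⟩ = 2 Re(a* b)/(|a|²+|b|²) with a = 1, b = 2.
a* b = 2, so ⟨σ_x⟩ = 4/5.
⟨S_x⟩ = (ħ/2)·⟨σ_x⟩.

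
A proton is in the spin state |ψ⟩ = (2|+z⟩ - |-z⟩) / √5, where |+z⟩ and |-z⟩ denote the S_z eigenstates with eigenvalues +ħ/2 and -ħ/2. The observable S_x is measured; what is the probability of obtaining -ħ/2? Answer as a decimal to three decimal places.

|-x⟩ = (|+z⟩ - |-z⟩)/√2, so ⟨-x|ψ⟩ = (3) / (√2·√5).
P = |3|² / 10 = 9/10.

0.900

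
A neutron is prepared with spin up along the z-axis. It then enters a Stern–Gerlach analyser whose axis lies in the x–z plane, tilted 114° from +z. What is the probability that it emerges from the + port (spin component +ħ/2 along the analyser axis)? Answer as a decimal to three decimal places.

0.297

For spin-½, the probability of finding spin-up along an axis at angle θ to the initial spin direction is cos²(θ/2); spin-down is sin²(θ/2).
θ = 114°, so P = cos²(57°) ≈ 0.297.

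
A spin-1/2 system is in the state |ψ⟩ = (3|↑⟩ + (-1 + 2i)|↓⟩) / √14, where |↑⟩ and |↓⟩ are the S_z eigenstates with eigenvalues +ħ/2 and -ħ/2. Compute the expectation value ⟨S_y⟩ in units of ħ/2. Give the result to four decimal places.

⟨σ_y⟩ = 2 Im(a* b)/(|a|²+|b|²) with a = 3, b = (-1 + 2i).
a* b = (-3 + 6i), so ⟨σ_y⟩ = 12/14.
⟨S_y⟩ = (ħ/2)·⟨σ_y⟩.

0.8571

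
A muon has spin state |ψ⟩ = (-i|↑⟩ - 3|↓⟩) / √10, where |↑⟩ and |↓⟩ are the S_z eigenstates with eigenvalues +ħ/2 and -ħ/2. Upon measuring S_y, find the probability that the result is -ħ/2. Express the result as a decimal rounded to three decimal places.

|-y⟩ = (|↑⟩ - i|↓⟩)/√2, so ⟨-y|ψ⟩ = (-4i) / (√2·√10).
P = |-4i|² / 20 = 16/20.

0.800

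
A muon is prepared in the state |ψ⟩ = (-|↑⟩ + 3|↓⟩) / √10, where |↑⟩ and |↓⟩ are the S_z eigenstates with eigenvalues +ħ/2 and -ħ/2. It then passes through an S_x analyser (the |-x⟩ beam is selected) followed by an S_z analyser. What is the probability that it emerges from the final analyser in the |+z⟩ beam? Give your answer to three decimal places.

First analyser (S_x): P(|-x⟩) = |⟨-x|ψ⟩|² = 16/20.
After stage 1 the state is |-x⟩; P(|+z⟩) = |⟨+z|-x⟩|² = 1/2.
Joint probability = 16/20 × 1/2 = 0.400.

0.400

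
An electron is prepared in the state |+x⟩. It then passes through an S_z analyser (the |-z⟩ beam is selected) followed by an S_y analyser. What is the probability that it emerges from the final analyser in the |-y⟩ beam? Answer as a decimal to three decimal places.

First analyser (S_z): from |+x⟩, P(|-z⟩) = 1/2.
After stage 1 the state is |-z⟩; P(|-y⟩) = |⟨-y|-z⟩|² = 1/2.
Joint probability = 1/2 × 1/2 = 0.250.

0.250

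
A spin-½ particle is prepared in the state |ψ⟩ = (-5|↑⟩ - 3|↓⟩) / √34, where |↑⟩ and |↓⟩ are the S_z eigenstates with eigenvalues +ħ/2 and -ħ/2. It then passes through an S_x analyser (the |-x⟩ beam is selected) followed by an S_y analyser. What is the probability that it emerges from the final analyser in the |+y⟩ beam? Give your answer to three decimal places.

First analyser (S_x): P(|-x⟩) = |⟨-x|ψ⟩|² = 4/68.
After stage 1 the state is |-x⟩; P(|+y⟩) = |⟨+y|-x⟩|² = 1/2.
Joint probability = 4/68 × 1/2 = 0.029.

0.029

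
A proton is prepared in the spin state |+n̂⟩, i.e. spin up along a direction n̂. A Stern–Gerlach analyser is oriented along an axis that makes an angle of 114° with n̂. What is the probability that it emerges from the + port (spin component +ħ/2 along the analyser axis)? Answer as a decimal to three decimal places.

For spin-½, the probability of finding spin-up along an axis at angle θ to the initial spin direction is cos²(θ/2); spin-down is sin²(θ/2).
θ = 114°, so P = cos²(57°) ≈ 0.297.

0.297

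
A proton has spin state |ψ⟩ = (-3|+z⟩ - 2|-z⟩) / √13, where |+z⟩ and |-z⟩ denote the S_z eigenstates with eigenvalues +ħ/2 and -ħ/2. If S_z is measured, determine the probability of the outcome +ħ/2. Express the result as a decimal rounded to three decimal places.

The +ħ/2 outcome corresponds to |+z⟩. Its amplitude in |ψ⟩ is -3/√13.
P = |-3|² / 13 = 9/13.

0.692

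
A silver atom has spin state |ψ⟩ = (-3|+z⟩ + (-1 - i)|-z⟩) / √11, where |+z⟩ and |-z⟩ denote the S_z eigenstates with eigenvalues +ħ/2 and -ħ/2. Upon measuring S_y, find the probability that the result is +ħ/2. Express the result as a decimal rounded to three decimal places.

|+y⟩ = (|+z⟩ + i|-z⟩)/√2, so ⟨+y|ψ⟩ = (-4 + i) / (√2·√11).
P = |-4 + i|² / 22 = 17/22.

0.773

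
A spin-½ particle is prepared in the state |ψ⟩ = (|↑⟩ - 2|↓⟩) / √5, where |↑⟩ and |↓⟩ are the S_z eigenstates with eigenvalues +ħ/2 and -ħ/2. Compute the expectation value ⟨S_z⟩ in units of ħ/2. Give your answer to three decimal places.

⟨σ_z⟩ = |a|² - |b|² divided by |a|²+|b|², with a, b the |↑⟩, |↓⟩ amplitudes.
= (1 - 4)/5 = -3/5.
⟨S_z⟩ = (ħ/2)·⟨σ_z⟩.

-0.600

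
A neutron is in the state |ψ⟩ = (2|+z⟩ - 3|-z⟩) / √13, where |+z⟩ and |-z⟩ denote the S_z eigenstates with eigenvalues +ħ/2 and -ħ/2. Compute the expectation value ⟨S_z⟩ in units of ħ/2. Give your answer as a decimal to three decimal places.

⟨σ_z⟩ = |a|² - |b|² divided by |a|²+|b|², with a, b the |+z⟩, |-z⟩ amplitudes.
= (4 - 9)/13 = -5/13.
⟨S_z⟩ = (ħ/2)·⟨σ_z⟩.

-0.385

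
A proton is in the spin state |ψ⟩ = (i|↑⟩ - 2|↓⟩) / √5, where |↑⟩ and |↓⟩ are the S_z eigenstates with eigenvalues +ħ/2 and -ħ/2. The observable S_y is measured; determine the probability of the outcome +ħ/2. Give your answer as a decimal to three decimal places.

|+y⟩ = (|↑⟩ + i|↓⟩)/√2, so ⟨+y|ψ⟩ = (3i) / (√2·√5).
P = |3i|² / 10 = 9/10.

0.900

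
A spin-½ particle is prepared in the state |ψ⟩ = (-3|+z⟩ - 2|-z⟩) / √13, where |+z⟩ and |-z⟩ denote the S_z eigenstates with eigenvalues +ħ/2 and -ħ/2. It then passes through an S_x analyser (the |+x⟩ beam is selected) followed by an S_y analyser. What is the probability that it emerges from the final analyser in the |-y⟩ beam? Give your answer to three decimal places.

0.481

First analyser (S_x): P(|+x⟩) = |⟨+x|ψ⟩|² = 25/26.
After stage 1 the state is |+x⟩; P(|-y⟩) = |⟨-y|+x⟩|² = 1/2.
Joint probability = 25/26 × 1/2 = 0.481.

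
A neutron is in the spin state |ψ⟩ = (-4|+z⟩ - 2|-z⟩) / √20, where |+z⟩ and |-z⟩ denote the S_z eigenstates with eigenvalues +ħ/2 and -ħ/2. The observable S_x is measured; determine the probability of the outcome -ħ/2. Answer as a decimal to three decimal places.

|-x⟩ = (|+z⟩ - |-z⟩)/√2, so ⟨-x|ψ⟩ = (-2) / (√2·√20).
P = |-2|² / 40 = 4/40.

0.100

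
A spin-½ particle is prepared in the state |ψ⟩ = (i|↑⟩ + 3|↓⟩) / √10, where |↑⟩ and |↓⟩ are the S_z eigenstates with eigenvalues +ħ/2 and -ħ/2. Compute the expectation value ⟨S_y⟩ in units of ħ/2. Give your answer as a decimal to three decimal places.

-0.600

⟨σ_y⟩ = 2 Im(a* b)/(|a|²+|b|²) with a = i, b = 3.
a* b = -3i, so ⟨σ_y⟩ = -6/10.
⟨S_y⟩ = (ħ/2)·⟨σ_y⟩.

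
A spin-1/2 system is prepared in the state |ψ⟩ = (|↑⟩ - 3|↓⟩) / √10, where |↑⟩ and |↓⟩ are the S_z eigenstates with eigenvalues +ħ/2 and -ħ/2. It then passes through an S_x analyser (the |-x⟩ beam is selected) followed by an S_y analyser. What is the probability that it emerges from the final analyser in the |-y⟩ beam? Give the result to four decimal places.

First analyser (S_x): P(|-x⟩) = |⟨-x|ψ⟩|² = 16/20.
After stage 1 the state is |-x⟩; P(|-y⟩) = |⟨-y|-x⟩|² = 1/2.
Joint probability = 16/20 × 1/2 = 0.4000.

0.4000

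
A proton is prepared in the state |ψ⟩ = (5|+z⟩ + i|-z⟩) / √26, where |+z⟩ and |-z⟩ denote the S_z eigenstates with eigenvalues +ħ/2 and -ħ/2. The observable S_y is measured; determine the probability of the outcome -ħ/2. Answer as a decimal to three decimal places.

0.308

|-y⟩ = (|+z⟩ - i|-z⟩)/√2, so ⟨-y|ψ⟩ = (4) / (√2·√26).
P = |4|² / 52 = 16/52.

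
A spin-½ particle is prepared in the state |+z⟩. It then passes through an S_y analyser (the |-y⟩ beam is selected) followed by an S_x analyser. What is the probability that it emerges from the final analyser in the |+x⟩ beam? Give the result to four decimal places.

First analyser (S_y): from |+z⟩, P(|-y⟩) = 1/2.
After stage 1 the state is |-y⟩; P(|+x⟩) = |⟨+x|-y⟩|² = 1/2.
Joint probability = 1/2 × 1/2 = 0.2500.

0.2500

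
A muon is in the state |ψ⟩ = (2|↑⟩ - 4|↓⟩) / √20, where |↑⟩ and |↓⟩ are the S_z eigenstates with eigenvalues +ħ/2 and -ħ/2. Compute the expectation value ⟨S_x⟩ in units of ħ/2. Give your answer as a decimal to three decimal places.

⟨σ_x⟩ = 2 Re(a* b)/(|a|²+|b|²) with a = 2, b = -4.
a* b = -8, so ⟨σ_x⟩ = -16/20.
⟨S_x⟩ = (ħ/2)·⟨σ_x⟩.

-0.800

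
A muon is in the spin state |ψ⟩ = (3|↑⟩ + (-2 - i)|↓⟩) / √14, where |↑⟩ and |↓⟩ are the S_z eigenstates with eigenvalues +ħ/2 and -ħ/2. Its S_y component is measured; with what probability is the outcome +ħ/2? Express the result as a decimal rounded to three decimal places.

|+y⟩ = (|↑⟩ + i|↓⟩)/√2, so ⟨+y|ψ⟩ = (2 + 2i) / (√2·√14).
P = |2 + 2i|² / 28 = 8/28.

0.286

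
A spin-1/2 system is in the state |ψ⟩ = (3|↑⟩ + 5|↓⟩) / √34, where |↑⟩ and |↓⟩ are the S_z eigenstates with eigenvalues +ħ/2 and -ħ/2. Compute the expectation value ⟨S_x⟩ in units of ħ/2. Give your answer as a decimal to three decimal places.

0.882

⟨σ_x⟩ = 2 Re(a* b)/(|a|²+|b|²) with a = 3, b = 5.
a* b = 15, so ⟨σ_x⟩ = 30/34.
⟨S_x⟩ = (ħ/2)·⟨σ_x⟩.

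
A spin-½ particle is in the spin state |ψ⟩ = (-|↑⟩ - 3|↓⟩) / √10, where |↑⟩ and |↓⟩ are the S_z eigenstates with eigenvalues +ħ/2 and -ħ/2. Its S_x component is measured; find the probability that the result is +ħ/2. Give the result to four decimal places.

|+x⟩ = (|↑⟩ + |↓⟩)/√2, so ⟨+x|ψ⟩ = (-4) / (√2·√10).
P = |-4|² / 20 = 16/20.

0.8000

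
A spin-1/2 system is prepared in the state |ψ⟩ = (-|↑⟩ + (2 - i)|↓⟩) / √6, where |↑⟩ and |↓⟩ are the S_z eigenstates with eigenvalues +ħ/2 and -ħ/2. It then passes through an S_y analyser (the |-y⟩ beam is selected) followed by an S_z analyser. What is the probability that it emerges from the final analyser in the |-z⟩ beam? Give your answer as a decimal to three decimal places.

First analyser (S_y): P(|-y⟩) = |⟨-y|ψ⟩|² = 4/12.
After stage 1 the state is |-y⟩; P(|-z⟩) = |⟨-z|-y⟩|² = 1/2.
Joint probability = 4/12 × 1/2 = 0.167.

0.167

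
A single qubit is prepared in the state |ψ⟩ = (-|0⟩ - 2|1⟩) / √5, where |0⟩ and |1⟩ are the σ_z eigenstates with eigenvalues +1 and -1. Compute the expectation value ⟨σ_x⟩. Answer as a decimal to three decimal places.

⟨σ_x⟩ = 2 Re(a* b)/(|a|²+|b|²) with a = -1, b = -2.
a* b = 2, so ⟨σ_x⟩ = 4/5.

0.800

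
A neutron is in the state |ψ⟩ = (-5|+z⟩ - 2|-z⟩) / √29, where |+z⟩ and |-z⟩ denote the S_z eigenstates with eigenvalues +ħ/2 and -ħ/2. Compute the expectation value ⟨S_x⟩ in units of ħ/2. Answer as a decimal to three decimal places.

⟨σ_x⟩ = 2 Re(a* b)/(|a|²+|b|²) with a = -5, b = -2.
a* b = 10, so ⟨σ_x⟩ = 20/29.
⟨S_x⟩ = (ħ/2)·⟨σ_x⟩.

0.690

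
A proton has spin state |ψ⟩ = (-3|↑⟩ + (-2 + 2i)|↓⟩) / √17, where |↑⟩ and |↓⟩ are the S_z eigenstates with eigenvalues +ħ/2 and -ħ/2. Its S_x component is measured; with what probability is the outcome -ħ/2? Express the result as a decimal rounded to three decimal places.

|-x⟩ = (|↑⟩ - |↓⟩)/√2, so ⟨-x|ψ⟩ = (-1 - 2i) / (√2·√17).
P = |-1 - 2i|² / 34 = 5/34.

0.147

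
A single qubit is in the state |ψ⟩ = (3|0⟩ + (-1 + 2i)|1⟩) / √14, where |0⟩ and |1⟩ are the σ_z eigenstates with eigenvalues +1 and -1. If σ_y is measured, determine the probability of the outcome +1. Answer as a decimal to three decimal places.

|+y⟩ = (|0⟩ + i|1⟩)/√2, so ⟨+y|ψ⟩ = (5 + i) / (√2·√14).
P = |5 + i|² / 28 = 26/28.

0.929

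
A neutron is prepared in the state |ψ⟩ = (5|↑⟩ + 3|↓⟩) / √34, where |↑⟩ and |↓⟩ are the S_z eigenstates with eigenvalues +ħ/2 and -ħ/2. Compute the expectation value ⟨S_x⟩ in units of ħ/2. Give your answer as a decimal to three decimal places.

⟨σ_x⟩ = 2 Re(a* b)/(|a|²+|b|²) with a = 5, b = 3.
a* b = 15, so ⟨σ_x⟩ = 30/34.
⟨S_x⟩ = (ħ/2)·⟨σ_x⟩.

0.882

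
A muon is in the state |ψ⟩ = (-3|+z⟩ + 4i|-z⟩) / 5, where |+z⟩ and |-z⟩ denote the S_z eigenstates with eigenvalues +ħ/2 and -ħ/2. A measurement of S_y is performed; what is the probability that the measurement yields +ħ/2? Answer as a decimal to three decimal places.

|+y⟩ = (|+z⟩ + i|-z⟩)/√2, so ⟨+y|ψ⟩ = (1) / (√2·5).
P = |1|² / 50 = 1/50.

0.020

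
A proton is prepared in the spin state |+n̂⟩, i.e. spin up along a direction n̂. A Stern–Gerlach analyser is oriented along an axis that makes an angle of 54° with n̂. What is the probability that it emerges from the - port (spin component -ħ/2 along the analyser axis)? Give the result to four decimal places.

For spin-½, the probability of finding spin-up along an axis at angle θ to the initial spin direction is cos²(θ/2); spin-down is sin²(θ/2).
θ = 54°, so P = sin²(27°) ≈ 0.2061.

0.2061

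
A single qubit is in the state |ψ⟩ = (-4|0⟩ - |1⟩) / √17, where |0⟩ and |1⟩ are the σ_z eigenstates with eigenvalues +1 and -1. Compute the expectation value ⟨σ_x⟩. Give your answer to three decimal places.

0.471

⟨σ_x⟩ = 2 Re(a* b)/(|a|²+|b|²) with a = -4, b = -1.
a* b = 4, so ⟨σ_x⟩ = 8/17.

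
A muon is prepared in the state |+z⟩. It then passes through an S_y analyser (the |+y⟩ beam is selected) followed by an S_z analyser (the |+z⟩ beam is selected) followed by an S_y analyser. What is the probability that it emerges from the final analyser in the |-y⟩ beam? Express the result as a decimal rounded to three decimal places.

First analyser (S_y): from |+z⟩, P(|+y⟩) = 1/2.
After stage 1 the state is |+y⟩; P(|+z⟩) = |⟨+z|+y⟩|² = 1/2.
After stage 2 the state is |+z⟩; P(|-y⟩) = |⟨-y|+z⟩|² = 1/2.
Joint probability = 1/2 × 1/2 × 1/2 = 0.125.

0.125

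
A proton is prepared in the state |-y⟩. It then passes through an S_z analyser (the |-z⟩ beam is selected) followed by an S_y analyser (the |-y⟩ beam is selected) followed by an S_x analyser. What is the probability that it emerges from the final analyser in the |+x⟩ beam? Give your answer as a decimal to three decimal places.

0.125

First analyser (S_z): from |-y⟩, P(|-z⟩) = 1/2.
After stage 1 the state is |-z⟩; P(|-y⟩) = |⟨-y|-z⟩|² = 1/2.
After stage 2 the state is |-y⟩; P(|+x⟩) = |⟨+x|-y⟩|² = 1/2.
Joint probability = 1/2 × 1/2 × 1/2 = 0.125.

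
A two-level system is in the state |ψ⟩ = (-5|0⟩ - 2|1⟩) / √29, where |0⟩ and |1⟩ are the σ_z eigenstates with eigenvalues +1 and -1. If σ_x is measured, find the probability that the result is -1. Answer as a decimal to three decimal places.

|-x⟩ = (|0⟩ - |1⟩)/√2, so ⟨-x|ψ⟩ = (-3) / (√2·√29).
P = |-3|² / 58 = 9/58.

0.155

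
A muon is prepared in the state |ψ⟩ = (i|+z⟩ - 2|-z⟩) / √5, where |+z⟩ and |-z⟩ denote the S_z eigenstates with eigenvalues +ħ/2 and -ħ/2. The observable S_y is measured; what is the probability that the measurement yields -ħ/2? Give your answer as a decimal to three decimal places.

0.100

|-y⟩ = (|+z⟩ - i|-z⟩)/√2, so ⟨-y|ψ⟩ = (-i) / (√2·√5).
P = |-i|² / 10 = 1/10.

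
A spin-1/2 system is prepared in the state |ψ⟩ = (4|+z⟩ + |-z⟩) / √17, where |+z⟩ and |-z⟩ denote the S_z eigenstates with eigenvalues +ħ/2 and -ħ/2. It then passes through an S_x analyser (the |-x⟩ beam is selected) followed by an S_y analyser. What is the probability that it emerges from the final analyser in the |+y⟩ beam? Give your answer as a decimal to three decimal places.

First analyser (S_x): P(|-x⟩) = |⟨-x|ψ⟩|² = 9/34.
After stage 1 the state is |-x⟩; P(|+y⟩) = |⟨+y|-x⟩|² = 1/2.
Joint probability = 9/34 × 1/2 = 0.132.

0.132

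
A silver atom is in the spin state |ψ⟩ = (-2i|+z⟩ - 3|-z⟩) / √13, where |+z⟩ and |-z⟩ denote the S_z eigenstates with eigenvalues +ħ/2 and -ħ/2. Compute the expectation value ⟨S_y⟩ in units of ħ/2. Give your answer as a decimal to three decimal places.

⟨σ_y⟩ = 2 Im(a* b)/(|a|²+|b|²) with a = -2i, b = -3.
a* b = -6i, so ⟨σ_y⟩ = -12/13.
⟨S_y⟩ = (ħ/2)·⟨σ_y⟩.

-0.923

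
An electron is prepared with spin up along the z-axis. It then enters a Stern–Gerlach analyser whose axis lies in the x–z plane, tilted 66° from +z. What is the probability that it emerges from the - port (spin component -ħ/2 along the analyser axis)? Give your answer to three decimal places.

For spin-½, the probability of finding spin-up along an axis at angle θ to the initial spin direction is cos²(θ/2); spin-down is sin²(θ/2).
θ = 66°, so P = sin²(33°) ≈ 0.297.

0.297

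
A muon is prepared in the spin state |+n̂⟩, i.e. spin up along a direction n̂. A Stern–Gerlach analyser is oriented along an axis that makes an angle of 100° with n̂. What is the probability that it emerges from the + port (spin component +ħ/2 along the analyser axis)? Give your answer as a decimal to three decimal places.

For spin-½, the probability of finding spin-up along an axis at angle θ to the initial spin direction is cos²(θ/2); spin-down is sin²(θ/2).
θ = 100°, so P = cos²(50°) ≈ 0.413.

0.413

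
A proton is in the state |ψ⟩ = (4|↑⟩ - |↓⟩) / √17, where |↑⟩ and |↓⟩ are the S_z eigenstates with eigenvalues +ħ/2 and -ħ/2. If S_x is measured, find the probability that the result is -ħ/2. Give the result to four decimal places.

|-x⟩ = (|↑⟩ - |↓⟩)/√2, so ⟨-x|ψ⟩ = (5) / (√2·√17).
P = |5|² / 34 = 25/34.

0.7353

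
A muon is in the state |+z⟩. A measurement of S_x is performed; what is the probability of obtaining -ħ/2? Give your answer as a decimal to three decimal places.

In the S_z basis, |+z⟩ = |↑⟩ and |-x⟩ = (|↑⟩ - |↓⟩)/√2.
|⟨-x|+z⟩|² = 1/2.

0.500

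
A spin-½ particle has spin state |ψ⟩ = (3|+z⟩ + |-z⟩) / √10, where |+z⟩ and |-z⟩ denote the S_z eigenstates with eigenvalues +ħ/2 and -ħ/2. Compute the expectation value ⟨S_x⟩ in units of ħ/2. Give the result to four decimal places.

0.6000

⟨σ_x⟩ = 2 Re(a* b)/(|a|²+|b|²) with a = 3, b = 1.
a* b = 3, so ⟨σ_x⟩ = 6/10.
⟨S_x⟩ = (ħ/2)·⟨σ_x⟩.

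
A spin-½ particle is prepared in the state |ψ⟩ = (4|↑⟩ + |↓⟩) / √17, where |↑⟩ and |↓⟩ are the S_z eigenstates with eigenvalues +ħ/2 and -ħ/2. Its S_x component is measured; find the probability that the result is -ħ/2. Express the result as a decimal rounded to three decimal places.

0.265

|-x⟩ = (|↑⟩ - |↓⟩)/√2, so ⟨-x|ψ⟩ = (3) / (√2·√17).
P = |3|² / 34 = 9/34.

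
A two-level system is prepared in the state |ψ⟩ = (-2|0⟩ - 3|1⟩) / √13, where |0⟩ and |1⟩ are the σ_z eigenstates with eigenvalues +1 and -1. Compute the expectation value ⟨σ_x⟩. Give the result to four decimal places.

⟨σ_x⟩ = 2 Re(a* b)/(|a|²+|b|²) with a = -2, b = -3.
a* b = 6, so ⟨σ_x⟩ = 12/13.

0.9231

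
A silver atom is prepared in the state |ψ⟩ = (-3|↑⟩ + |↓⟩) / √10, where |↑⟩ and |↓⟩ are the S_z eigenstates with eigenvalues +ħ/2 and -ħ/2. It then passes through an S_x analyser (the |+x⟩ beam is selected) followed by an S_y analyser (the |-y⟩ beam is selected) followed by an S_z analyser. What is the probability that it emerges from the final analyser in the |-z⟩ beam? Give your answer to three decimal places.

First analyser (S_x): P(|+x⟩) = |⟨+x|ψ⟩|² = 4/20.
After stage 1 the state is |+x⟩; P(|-y⟩) = |⟨-y|+x⟩|² = 1/2.
After stage 2 the state is |-y⟩; P(|-z⟩) = |⟨-z|-y⟩|² = 1/2.
Joint probability = 4/20 × 1/2 × 1/2 = 0.050.

0.050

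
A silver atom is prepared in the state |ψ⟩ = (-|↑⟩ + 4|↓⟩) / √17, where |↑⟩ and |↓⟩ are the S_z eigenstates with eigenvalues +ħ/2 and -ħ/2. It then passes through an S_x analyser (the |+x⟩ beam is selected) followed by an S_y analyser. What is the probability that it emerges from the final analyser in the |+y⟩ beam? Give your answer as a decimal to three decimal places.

First analyser (S_x): P(|+x⟩) = |⟨+x|ψ⟩|² = 9/34.
After stage 1 the state is |+x⟩; P(|+y⟩) = |⟨+y|+x⟩|² = 1/2.
Joint probability = 9/34 × 1/2 = 0.132.

0.132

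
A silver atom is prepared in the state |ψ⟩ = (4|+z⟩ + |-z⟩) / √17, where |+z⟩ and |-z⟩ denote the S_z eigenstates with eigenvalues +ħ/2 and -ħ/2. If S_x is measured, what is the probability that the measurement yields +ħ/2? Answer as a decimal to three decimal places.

0.735

|+x⟩ = (|+z⟩ + |-z⟩)/√2, so ⟨+x|ψ⟩ = (5) / (√2·√17).
P = |5|² / 34 = 25/34.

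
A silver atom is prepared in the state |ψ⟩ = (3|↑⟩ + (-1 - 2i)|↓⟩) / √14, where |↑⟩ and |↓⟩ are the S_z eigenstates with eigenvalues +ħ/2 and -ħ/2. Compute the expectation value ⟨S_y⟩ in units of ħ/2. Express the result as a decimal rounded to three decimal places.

-0.857

⟨σ_y⟩ = 2 Im(a* b)/(|a|²+|b|²) with a = 3, b = (-1 - 2i).
a* b = (-3 - 6i), so ⟨σ_y⟩ = -12/14.
⟨S_y⟩ = (ħ/2)·⟨σ_y⟩.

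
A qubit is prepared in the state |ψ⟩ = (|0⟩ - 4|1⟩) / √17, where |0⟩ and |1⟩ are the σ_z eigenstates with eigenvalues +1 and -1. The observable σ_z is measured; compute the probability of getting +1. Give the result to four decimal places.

0.0588

The +1 outcome corresponds to |0⟩. Its amplitude in |ψ⟩ is 1/√17.
P = |1|² / 17 = 1/17.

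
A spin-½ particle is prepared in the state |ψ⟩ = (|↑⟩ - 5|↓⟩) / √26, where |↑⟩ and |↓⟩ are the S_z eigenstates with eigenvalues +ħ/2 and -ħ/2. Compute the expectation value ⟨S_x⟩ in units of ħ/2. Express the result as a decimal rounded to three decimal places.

⟨σ_x⟩ = 2 Re(a* b)/(|a|²+|b|²) with a = 1, b = -5.
a* b = -5, so ⟨σ_x⟩ = -10/26.
⟨S_x⟩ = (ħ/2)·⟨σ_x⟩.

-0.385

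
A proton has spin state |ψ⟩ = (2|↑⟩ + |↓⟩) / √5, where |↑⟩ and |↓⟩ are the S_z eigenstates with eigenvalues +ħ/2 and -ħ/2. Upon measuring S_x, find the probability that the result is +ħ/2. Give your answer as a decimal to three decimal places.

|+x⟩ = (|↑⟩ + |↓⟩)/√2, so ⟨+x|ψ⟩ = (3) / (√2·√5).
P = |3|² / 10 = 9/10.

0.900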